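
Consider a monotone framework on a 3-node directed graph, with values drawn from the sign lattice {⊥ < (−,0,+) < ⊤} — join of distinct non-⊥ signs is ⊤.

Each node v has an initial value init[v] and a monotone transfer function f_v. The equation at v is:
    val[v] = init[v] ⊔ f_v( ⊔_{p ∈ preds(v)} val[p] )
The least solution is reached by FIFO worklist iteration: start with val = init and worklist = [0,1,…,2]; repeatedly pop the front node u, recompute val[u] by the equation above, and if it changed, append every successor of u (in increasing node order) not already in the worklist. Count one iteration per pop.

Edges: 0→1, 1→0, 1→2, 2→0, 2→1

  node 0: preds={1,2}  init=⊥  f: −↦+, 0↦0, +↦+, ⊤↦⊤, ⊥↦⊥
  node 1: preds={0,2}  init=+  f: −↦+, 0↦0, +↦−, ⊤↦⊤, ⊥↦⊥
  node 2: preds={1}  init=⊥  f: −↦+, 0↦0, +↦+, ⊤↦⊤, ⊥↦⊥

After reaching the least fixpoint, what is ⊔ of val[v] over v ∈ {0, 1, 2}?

Trace (5 dequeues):
  [1] u=0 | in + | out + | prev ⊥ | push {}
  [2] u=1 | in + | out ⊤ | prev + | push {0}
  [3] u=2 | in ⊤ | out ⊤ | prev ⊥ | push {1}
  [4] u=0 | in ⊤ | out ⊤ | prev + | push {}
  [5] u=1 | in ⊤ | out ⊤ | ==

Converged values:
  [0] ⊤
  [1] ⊤
  [2] ⊤

⊤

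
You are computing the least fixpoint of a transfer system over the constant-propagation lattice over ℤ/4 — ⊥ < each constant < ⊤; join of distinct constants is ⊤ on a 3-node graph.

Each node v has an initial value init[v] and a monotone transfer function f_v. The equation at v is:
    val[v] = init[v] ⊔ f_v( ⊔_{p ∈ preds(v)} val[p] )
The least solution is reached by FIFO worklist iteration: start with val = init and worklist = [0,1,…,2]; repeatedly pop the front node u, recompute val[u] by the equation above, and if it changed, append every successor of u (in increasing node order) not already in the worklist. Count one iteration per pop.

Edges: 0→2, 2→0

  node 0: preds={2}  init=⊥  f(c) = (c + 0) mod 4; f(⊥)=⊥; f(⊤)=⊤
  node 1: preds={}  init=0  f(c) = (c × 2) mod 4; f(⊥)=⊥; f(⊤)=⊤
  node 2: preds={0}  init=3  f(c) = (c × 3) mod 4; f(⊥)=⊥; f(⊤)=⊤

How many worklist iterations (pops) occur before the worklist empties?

Trace (5 dequeues):
  [1] u=0 | in 3 | out 3 | prev ⊥ | push {}
  [2] u=1 | in ⊥ | out 0 | ==
  [3] u=2 | in 3 | out ⊤ | prev 3 | push {0}
  [4] u=0 | in ⊤ | out ⊤ | prev 3 | push {2}
  [5] u=2 | in ⊤ | out ⊤ | ==

Converged values:
  [0] ⊤
  [1] 0
  [2] ⊤

5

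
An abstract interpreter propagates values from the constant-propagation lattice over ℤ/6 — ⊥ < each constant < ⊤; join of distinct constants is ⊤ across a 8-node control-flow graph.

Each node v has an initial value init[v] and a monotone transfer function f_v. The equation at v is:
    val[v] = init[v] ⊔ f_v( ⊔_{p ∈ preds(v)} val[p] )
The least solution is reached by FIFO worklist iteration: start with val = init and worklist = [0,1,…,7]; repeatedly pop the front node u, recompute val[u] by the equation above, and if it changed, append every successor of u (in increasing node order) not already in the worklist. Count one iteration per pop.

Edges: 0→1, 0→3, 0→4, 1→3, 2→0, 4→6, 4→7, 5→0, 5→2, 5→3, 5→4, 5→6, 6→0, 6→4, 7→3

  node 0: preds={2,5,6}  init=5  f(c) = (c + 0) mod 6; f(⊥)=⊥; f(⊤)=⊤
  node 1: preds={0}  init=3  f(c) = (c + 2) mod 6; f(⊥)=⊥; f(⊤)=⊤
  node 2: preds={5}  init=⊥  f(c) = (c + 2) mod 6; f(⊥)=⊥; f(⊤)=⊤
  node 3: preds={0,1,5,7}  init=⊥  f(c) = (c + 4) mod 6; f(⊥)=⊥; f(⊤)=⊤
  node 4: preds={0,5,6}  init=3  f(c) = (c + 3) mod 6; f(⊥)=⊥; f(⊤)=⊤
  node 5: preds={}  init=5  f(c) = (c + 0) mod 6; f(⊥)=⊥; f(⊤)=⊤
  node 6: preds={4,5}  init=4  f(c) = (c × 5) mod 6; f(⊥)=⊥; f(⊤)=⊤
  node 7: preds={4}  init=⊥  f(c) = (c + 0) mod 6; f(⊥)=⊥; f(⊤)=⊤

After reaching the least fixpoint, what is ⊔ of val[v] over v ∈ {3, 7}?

⊤

Worklist (11 pops):
  #1 pop 0: in=⊤ → ⊤ (was 5); enqueue []
  #2 pop 1: in=⊤ → ⊤ (was 3); enqueue []
  #3 pop 2: in=5 → 1 (was ⊥); enqueue [0]
  #4 pop 3: in=⊤ → ⊤ (was ⊥); enqueue []
  #5 pop 4: in=⊤ → ⊤ (was 3); enqueue []
  #6 pop 5: in=⊥ → 5 (no change)
  #7 pop 6: in=⊤ → ⊤ (was 4); enqueue [4]
  #8 pop 7: in=⊤ → ⊤ (was ⊥); enqueue [3]
  #9 pop 0: in=⊤ → ⊤ (no change)
  #10 pop 4: in=⊤ → ⊤ (no change)
  #11 pop 3: in=⊤ → ⊤ (no change)

Fixpoint:
  val[0] = ⊤
  val[1] = ⊤
  val[2] = 1
  val[3] = ⊤
  val[4] = ⊤
  val[5] = 5
  val[6] = ⊤
  val[7] = ⊤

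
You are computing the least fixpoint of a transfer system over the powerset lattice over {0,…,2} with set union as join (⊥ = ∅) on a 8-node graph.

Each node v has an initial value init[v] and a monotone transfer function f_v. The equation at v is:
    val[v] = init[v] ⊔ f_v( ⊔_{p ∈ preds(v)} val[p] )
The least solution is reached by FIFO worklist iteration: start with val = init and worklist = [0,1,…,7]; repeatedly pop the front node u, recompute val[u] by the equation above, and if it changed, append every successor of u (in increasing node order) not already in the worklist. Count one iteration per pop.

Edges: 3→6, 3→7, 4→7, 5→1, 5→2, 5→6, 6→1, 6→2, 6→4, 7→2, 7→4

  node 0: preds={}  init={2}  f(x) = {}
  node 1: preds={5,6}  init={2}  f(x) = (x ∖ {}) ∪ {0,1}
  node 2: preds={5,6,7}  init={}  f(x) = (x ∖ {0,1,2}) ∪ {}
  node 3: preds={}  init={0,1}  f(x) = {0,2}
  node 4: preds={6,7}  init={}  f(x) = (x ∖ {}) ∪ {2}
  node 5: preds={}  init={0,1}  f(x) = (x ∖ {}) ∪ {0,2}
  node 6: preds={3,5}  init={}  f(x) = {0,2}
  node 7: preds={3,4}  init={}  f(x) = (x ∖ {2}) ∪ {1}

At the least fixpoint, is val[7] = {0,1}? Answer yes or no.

yes

Trace (12 dequeues):
  [1] u=0 | in {} | out {2} | ==
  [2] u=1 | in {0,1} | out {0,1,2} | prev {2} | push {}
  [3] u=2 | in {0,1} | out {} | ==
  [4] u=3 | in {} | out {0,1,2} | prev {0,1} | push {}
  [5] u=4 | in {} | out {2} | prev {} | push {}
  [6] u=5 | in {} | out {0,1,2} | prev {0,1} | push {1,2}
  [7] u=6 | in {0,1,2} | out {0,2} | prev {} | push {4}
  [8] u=7 | in {0,1,2} | out {0,1} | prev {} | push {}
  [9] u=1 | in {0,1,2} | out {0,1,2} | ==
  [10] u=2 | in {0,1,2} | out {} | ==
  [11] u=4 | in {0,1,2} | out {0,1,2} | prev {2} | push {7}
  [12] u=7 | in {0,1,2} | out {0,1} | ==

Converged values:
  [0] {2}
  [1] {0,1,2}
  [2] {}
  [3] {0,1,2}
  [4] {0,1,2}
  [5] {0,1,2}
  [6] {0,2}
  [7] {0,1}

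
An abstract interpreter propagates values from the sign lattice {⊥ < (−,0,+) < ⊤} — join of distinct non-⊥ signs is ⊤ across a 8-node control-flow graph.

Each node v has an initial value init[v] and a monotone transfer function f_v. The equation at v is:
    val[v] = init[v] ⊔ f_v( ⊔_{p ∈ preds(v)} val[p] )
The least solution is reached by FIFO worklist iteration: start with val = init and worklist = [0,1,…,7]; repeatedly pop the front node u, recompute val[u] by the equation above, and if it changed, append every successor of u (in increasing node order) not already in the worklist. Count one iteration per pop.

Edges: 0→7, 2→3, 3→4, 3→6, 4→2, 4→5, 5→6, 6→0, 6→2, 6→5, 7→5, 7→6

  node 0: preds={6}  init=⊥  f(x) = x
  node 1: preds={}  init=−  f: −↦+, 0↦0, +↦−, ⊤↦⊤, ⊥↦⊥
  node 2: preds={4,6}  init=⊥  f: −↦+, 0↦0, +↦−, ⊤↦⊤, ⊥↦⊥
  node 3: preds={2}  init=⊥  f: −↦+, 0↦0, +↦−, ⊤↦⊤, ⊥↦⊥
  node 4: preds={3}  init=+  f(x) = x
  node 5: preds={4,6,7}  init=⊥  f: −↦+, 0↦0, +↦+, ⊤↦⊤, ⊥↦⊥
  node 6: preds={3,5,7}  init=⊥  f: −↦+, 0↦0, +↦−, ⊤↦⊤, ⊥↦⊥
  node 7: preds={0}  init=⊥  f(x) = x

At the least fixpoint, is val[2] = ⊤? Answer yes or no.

Worklist (22 pops):
  #1 pop 0: in=⊥ → ⊥ (no change)
  #2 pop 1: in=⊥ → − (no change)
  #3 pop 2: in=+ → − (was ⊥); enqueue []
  #4 pop 3: in=− → + (was ⊥); enqueue []
  #5 pop 4: in=+ → + (no change)
  #6 pop 5: in=+ → + (was ⊥); enqueue []
  #7 pop 6: in=+ → − (was ⊥); enqueue [0,2,5]
  #8 pop 7: in=⊥ → ⊥ (no change)
  #9 pop 0: in=− → − (was ⊥); enqueue [7]
  #10 pop 2: in=⊤ → ⊤ (was −); enqueue [3]
  #11 pop 5: in=⊤ → ⊤ (was +); enqueue [6]
  #12 pop 7: in=− → − (was ⊥); enqueue [5]
  #13 pop 3: in=⊤ → ⊤ (was +); enqueue [4]
  #14 pop 6: in=⊤ → ⊤ (was −); enqueue [0,2]
  #15 pop 5: in=⊤ → ⊤ (no change)
  #16 pop 4: in=⊤ → ⊤ (was +); enqueue [5]
  #17 pop 0: in=⊤ → ⊤ (was −); enqueue [7]
  #18 pop 2: in=⊤ → ⊤ (no change)
  #19 pop 5: in=⊤ → ⊤ (no change)
  #20 pop 7: in=⊤ → ⊤ (was −); enqueue [5,6]
  #21 pop 5: in=⊤ → ⊤ (no change)
  #22 pop 6: in=⊤ → ⊤ (no change)

Fixpoint:
  val[0] = ⊤
  val[1] = −
  val[2] = ⊤
  val[3] = ⊤
  val[4] = ⊤
  val[5] = ⊤
  val[6] = ⊤
  val[7] = ⊤

yes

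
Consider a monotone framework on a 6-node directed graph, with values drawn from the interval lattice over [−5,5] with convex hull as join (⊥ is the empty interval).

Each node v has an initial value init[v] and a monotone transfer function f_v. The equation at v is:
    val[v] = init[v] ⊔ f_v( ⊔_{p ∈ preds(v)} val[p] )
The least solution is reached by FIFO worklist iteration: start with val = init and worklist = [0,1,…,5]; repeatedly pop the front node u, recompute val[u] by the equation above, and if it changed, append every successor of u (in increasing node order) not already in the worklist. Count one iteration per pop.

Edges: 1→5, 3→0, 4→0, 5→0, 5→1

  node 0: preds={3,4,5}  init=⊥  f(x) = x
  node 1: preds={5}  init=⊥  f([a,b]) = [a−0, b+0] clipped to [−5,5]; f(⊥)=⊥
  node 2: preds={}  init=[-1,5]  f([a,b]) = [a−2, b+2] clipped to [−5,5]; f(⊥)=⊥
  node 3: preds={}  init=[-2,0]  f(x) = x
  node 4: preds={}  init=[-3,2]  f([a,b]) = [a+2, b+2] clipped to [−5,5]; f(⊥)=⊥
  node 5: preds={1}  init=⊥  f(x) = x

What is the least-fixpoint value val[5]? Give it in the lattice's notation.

Iteration log — 6 steps:
  step 1. node 0  ⊔preds=[-3,2]  new=[-3,2]  old=⊥  +wl: 
  step 2. node 1  ⊔preds=⊥  new=⊥  stable
  step 3. node 2  ⊔preds=⊥  new=[-1,5]  stable
  step 4. node 3  ⊔preds=⊥  new=[-2,0]  stable
  step 5. node 4  ⊔preds=⊥  new=[-3,2]  stable
  step 6. node 5  ⊔preds=⊥  new=⊥  stable

Least fixpoint reached:
  node 0: [-3,2]
  node 1: ⊥
  node 2: [-1,5]
  node 3: [-2,0]
  node 4: [-3,2]
  node 5: ⊥

⊥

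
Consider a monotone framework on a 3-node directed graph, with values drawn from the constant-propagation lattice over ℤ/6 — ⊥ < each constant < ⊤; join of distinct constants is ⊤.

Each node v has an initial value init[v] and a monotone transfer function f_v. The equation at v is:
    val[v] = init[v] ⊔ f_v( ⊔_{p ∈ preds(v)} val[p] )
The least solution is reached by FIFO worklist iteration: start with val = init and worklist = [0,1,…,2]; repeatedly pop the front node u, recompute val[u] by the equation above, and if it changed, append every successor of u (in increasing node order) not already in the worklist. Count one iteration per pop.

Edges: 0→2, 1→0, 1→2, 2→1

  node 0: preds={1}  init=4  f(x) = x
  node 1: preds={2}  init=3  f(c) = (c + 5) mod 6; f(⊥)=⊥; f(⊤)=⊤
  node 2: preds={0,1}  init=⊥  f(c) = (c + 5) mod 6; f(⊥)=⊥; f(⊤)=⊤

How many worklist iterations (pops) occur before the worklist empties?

6

Iteration log — 6 steps:
  step 1. node 0  ⊔preds=3  new=⊤  old=4  +wl: 
  step 2. node 1  ⊔preds=⊥  new=3  stable
  step 3. node 2  ⊔preds=⊤  new=⊤  old=⊥  +wl: 1
  step 4. node 1  ⊔preds=⊤  new=⊤  old=3  +wl: 0,2
  step 5. node 0  ⊔preds=⊤  new=⊤  stable
  step 6. node 2  ⊔preds=⊤  new=⊤  stable

Least fixpoint reached:
  node 0: ⊤
  node 1: ⊤
  node 2: ⊤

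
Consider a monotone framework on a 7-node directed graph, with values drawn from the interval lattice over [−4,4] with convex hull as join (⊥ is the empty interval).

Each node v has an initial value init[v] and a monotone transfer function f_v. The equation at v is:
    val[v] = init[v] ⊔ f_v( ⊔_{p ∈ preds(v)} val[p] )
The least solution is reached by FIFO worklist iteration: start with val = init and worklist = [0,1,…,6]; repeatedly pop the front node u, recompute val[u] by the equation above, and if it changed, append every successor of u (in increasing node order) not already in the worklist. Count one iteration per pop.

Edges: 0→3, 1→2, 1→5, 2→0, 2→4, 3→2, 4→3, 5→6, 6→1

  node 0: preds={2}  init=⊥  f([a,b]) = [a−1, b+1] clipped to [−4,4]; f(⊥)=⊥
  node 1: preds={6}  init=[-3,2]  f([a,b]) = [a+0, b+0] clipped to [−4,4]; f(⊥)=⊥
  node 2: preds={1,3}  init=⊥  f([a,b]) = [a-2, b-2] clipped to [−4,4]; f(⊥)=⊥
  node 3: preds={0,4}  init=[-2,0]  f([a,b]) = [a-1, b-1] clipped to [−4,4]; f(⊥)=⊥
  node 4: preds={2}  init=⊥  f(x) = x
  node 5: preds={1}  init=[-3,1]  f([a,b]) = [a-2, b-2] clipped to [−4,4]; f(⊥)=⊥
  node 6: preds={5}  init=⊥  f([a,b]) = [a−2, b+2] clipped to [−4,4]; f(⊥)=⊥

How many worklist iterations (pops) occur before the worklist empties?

16

Worklist (16 pops):
  #1 pop 0: in=⊥ → ⊥ (no change)
  #2 pop 1: in=⊥ → [-3,2] (no change)
  #3 pop 2: in=[-3,2] → [-4,0] (was ⊥); enqueue [0]
  #4 pop 3: in=⊥ → [-2,0] (no change)
  #5 pop 4: in=[-4,0] → [-4,0] (was ⊥); enqueue [3]
  #6 pop 5: in=[-3,2] → [-4,1] (was [-3,1]); enqueue []
  #7 pop 6: in=[-4,1] → [-4,3] (was ⊥); enqueue [1]
  #8 pop 0: in=[-4,0] → [-4,1] (was ⊥); enqueue []
  #9 pop 3: in=[-4,1] → [-4,0] (was [-2,0]); enqueue [2]
  #10 pop 1: in=[-4,3] → [-4,3] (was [-3,2]); enqueue [5]
  #11 pop 2: in=[-4,3] → [-4,1] (was [-4,0]); enqueue [0,4]
  #12 pop 5: in=[-4,3] → [-4,1] (no change)
  #13 pop 0: in=[-4,1] → [-4,2] (was [-4,1]); enqueue [3]
  #14 pop 4: in=[-4,1] → [-4,1] (was [-4,0]); enqueue []
  #15 pop 3: in=[-4,2] → [-4,1] (was [-4,0]); enqueue [2]
  #16 pop 2: in=[-4,3] → [-4,1] (no change)

Fixpoint:
  val[0] = [-4,2]
  val[1] = [-4,3]
  val[2] = [-4,1]
  val[3] = [-4,1]
  val[4] = [-4,1]
  val[5] = [-4,1]
  val[6] = [-4,3]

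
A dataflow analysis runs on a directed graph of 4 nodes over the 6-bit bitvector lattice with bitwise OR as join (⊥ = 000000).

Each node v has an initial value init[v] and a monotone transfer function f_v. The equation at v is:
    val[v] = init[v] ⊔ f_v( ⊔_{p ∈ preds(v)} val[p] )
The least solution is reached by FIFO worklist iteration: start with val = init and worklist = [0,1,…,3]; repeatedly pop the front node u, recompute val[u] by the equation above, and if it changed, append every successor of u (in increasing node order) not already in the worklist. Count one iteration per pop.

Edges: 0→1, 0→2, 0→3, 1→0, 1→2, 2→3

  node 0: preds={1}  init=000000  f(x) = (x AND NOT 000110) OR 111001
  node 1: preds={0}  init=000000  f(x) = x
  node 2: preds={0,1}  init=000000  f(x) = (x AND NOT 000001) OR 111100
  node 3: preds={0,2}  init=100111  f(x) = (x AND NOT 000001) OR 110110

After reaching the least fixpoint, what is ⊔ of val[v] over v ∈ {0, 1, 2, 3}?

111111

Trace (5 dequeues):
  [1] u=0 | in 000000 | out 111001 | prev 000000 | push {}
  [2] u=1 | in 111001 | out 111001 | prev 000000 | push {0}
  [3] u=2 | in 111001 | out 111100 | prev 000000 | push {}
  [4] u=3 | in 111101 | out 111111 | prev 100111 | push {}
  [5] u=0 | in 111001 | out 111001 | ==

Converged values:
  [0] 111001
  [1] 111001
  [2] 111100
  [3] 111111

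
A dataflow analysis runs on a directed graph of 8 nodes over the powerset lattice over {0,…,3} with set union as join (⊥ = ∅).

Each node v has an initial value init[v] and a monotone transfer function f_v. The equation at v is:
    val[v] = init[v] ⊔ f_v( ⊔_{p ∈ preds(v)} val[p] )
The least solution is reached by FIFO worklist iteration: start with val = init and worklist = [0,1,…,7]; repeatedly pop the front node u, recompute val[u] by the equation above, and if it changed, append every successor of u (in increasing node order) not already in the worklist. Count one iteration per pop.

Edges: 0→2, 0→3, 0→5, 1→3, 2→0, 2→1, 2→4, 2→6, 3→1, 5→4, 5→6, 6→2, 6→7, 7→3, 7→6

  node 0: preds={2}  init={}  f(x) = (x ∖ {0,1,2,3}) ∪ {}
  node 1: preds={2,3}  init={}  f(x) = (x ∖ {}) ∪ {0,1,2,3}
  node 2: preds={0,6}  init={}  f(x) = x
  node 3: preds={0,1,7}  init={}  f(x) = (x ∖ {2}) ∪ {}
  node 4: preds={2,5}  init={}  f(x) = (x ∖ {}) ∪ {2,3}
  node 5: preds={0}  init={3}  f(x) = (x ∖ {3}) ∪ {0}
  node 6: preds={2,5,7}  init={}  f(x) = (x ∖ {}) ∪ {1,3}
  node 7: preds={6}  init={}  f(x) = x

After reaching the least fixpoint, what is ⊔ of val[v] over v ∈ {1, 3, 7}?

{0,1,2,3}

Worklist (16 pops):
  #1 pop 0: in={} → {} (no change)
  #2 pop 1: in={} → {0,1,2,3} (was {}); enqueue []
  #3 pop 2: in={} → {} (no change)
  #4 pop 3: in={0,1,2,3} → {0,1,3} (was {}); enqueue [1]
  #5 pop 4: in={3} → {2,3} (was {}); enqueue []
  #6 pop 5: in={} → {0,3} (was {3}); enqueue [4]
  #7 pop 6: in={0,3} → {0,1,3} (was {}); enqueue [2]
  #8 pop 7: in={0,1,3} → {0,1,3} (was {}); enqueue [3,6]
  #9 pop 1: in={0,1,3} → {0,1,2,3} (no change)
  #10 pop 4: in={0,3} → {0,2,3} (was {2,3}); enqueue []
  #11 pop 2: in={0,1,3} → {0,1,3} (was {}); enqueue [0,1,4]
  #12 pop 3: in={0,1,2,3} → {0,1,3} (no change)
  #13 pop 6: in={0,1,3} → {0,1,3} (no change)
  #14 pop 0: in={0,1,3} → {} (no change)
  #15 pop 1: in={0,1,3} → {0,1,2,3} (no change)
  #16 pop 4: in={0,1,3} → {0,1,2,3} (was {0,2,3}); enqueue []

Fixpoint:
  val[0] = {}
  val[1] = {0,1,2,3}
  val[2] = {0,1,3}
  val[3] = {0,1,3}
  val[4] = {0,1,2,3}
  val[5] = {0,3}
  val[6] = {0,1,3}
  val[7] = {0,1,3}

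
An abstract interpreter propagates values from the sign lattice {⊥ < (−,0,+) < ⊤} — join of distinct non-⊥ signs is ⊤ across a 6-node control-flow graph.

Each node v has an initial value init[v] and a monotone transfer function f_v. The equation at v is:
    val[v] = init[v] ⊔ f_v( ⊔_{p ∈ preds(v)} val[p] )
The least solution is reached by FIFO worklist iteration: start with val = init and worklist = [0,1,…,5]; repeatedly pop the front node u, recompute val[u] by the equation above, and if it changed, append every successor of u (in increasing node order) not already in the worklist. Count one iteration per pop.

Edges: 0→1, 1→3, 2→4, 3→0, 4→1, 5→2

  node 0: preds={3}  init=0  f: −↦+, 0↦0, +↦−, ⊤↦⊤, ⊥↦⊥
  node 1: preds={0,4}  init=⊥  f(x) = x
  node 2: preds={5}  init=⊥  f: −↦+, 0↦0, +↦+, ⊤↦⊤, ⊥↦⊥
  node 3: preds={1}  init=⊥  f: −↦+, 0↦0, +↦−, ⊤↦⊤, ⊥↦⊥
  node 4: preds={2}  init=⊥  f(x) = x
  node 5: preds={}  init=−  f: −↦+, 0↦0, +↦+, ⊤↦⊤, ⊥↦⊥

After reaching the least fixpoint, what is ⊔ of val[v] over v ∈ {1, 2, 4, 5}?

Worklist (11 pops):
  #1 pop 0: in=⊥ → 0 (no change)
  #2 pop 1: in=0 → 0 (was ⊥); enqueue []
  #3 pop 2: in=− → + (was ⊥); enqueue []
  #4 pop 3: in=0 → 0 (was ⊥); enqueue [0]
  #5 pop 4: in=+ → + (was ⊥); enqueue [1]
  #6 pop 5: in=⊥ → − (no change)
  #7 pop 0: in=0 → 0 (no change)
  #8 pop 1: in=⊤ → ⊤ (was 0); enqueue [3]
  #9 pop 3: in=⊤ → ⊤ (was 0); enqueue [0]
  #10 pop 0: in=⊤ → ⊤ (was 0); enqueue [1]
  #11 pop 1: in=⊤ → ⊤ (no change)

Fixpoint:
  val[0] = ⊤
  val[1] = ⊤
  val[2] = +
  val[3] = ⊤
  val[4] = +
  val[5] = −

⊤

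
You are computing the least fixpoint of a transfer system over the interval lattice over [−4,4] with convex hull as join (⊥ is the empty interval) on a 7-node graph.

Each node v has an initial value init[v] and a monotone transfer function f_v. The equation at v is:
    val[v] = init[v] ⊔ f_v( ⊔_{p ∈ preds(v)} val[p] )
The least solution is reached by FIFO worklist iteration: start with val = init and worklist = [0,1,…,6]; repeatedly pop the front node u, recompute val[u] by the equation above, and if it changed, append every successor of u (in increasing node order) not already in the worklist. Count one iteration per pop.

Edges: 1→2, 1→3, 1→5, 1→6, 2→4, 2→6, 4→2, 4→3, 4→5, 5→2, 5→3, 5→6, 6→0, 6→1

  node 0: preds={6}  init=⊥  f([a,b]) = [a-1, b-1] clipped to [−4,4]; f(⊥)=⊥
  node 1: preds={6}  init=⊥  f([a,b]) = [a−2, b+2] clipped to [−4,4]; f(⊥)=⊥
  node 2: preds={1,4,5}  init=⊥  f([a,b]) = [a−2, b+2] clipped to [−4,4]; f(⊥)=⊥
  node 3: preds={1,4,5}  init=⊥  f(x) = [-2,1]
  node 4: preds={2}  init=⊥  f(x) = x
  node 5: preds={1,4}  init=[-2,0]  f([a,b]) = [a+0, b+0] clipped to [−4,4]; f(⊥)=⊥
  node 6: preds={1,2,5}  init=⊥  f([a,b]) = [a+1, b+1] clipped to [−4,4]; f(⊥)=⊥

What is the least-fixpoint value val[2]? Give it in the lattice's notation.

[-4,4]

Iteration log — 21 steps:
  step 1. node 0  ⊔preds=⊥  new=⊥  stable
  step 2. node 1  ⊔preds=⊥  new=⊥  stable
  step 3. node 2  ⊔preds=[-2,0]  new=[-4,2]  old=⊥  +wl: 
  step 4. node 3  ⊔preds=[-2,0]  new=[-2,1]  old=⊥  +wl: 
  step 5. node 4  ⊔preds=[-4,2]  new=[-4,2]  old=⊥  +wl: 2,3
  step 6. node 5  ⊔preds=[-4,2]  new=[-4,2]  old=[-2,0]  +wl: 
  step 7. node 6  ⊔preds=[-4,2]  new=[-3,3]  old=⊥  +wl: 0,1
  step 8. node 2  ⊔preds=[-4,2]  new=[-4,4]  old=[-4,2]  +wl: 4,6
  step 9. node 3  ⊔preds=[-4,2]  new=[-2,1]  stable
  step 10. node 0  ⊔preds=[-3,3]  new=[-4,2]  old=⊥  +wl: 
  step 11. node 1  ⊔preds=[-3,3]  new=[-4,4]  old=⊥  +wl: 2,3,5
  step 12. node 4  ⊔preds=[-4,4]  new=[-4,4]  old=[-4,2]  +wl: 
  step 13. node 6  ⊔preds=[-4,4]  new=[-3,4]  old=[-3,3]  +wl: 0,1
  step 14. node 2  ⊔preds=[-4,4]  new=[-4,4]  stable
  step 15. node 3  ⊔preds=[-4,4]  new=[-2,1]  stable
  step 16. node 5  ⊔preds=[-4,4]  new=[-4,4]  old=[-4,2]  +wl: 2,3,6
  step 17. node 0  ⊔preds=[-3,4]  new=[-4,3]  old=[-4,2]  +wl: 
  step 18. node 1  ⊔preds=[-3,4]  new=[-4,4]  stable
  step 19. node 2  ⊔preds=[-4,4]  new=[-4,4]  stable
  step 20. node 3  ⊔preds=[-4,4]  new=[-2,1]  stable
  step 21. node 6  ⊔preds=[-4,4]  new=[-3,4]  stable

Least fixpoint reached:
  node 0: [-4,3]
  node 1: [-4,4]
  node 2: [-4,4]
  node 3: [-2,1]
  node 4: [-4,4]
  node 5: [-4,4]
  node 6: [-3,4]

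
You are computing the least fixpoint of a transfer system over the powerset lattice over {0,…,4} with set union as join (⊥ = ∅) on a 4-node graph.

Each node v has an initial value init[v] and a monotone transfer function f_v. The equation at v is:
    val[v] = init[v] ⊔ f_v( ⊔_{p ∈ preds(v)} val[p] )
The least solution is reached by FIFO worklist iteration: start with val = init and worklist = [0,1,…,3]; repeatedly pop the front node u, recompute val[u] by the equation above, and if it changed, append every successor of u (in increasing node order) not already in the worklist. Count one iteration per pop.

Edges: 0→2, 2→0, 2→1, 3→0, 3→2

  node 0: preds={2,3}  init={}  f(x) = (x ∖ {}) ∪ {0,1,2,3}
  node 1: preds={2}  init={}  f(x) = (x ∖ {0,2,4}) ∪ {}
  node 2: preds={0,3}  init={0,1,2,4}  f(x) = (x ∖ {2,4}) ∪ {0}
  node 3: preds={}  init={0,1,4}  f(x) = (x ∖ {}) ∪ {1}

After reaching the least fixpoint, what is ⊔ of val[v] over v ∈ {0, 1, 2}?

{0,1,2,3,4}

Worklist (6 pops):
  #1 pop 0: in={0,1,2,4} → {0,1,2,3,4} (was {}); enqueue []
  #2 pop 1: in={0,1,2,4} → {1} (was {}); enqueue []
  #3 pop 2: in={0,1,2,3,4} → {0,1,2,3,4} (was {0,1,2,4}); enqueue [0,1]
  #4 pop 3: in={} → {0,1,4} (no change)
  #5 pop 0: in={0,1,2,3,4} → {0,1,2,3,4} (no change)
  #6 pop 1: in={0,1,2,3,4} → {1,3} (was {1}); enqueue []

Fixpoint:
  val[0] = {0,1,2,3,4}
  val[1] = {1,3}
  val[2] = {0,1,2,3,4}
  val[3] = {0,1,4}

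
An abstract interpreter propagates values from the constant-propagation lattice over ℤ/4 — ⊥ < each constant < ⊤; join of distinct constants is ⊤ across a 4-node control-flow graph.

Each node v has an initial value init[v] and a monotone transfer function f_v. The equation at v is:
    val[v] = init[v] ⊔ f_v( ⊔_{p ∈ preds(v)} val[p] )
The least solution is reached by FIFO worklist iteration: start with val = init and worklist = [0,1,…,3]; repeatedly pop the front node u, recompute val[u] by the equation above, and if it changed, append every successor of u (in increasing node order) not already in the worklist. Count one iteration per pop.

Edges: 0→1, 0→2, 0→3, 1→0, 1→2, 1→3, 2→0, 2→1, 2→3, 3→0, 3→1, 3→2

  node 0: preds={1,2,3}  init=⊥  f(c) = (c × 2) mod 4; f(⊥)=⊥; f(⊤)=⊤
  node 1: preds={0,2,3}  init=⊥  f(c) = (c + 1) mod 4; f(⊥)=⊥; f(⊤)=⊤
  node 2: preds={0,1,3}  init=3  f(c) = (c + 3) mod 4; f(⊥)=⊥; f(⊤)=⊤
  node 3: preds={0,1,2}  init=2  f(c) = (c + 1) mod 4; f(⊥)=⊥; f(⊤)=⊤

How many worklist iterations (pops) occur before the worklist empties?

Iteration log — 7 steps:
  step 1. node 0  ⊔preds=⊤  new=⊤  old=⊥  +wl: 
  step 2. node 1  ⊔preds=⊤  new=⊤  old=⊥  +wl: 0
  step 3. node 2  ⊔preds=⊤  new=⊤  old=3  +wl: 1
  step 4. node 3  ⊔preds=⊤  new=⊤  old=2  +wl: 2
  step 5. node 0  ⊔preds=⊤  new=⊤  stable
  step 6. node 1  ⊔preds=⊤  new=⊤  stable
  step 7. node 2  ⊔preds=⊤  new=⊤  stable

Least fixpoint reached:
  node 0: ⊤
  node 1: ⊤
  node 2: ⊤
  node 3: ⊤

7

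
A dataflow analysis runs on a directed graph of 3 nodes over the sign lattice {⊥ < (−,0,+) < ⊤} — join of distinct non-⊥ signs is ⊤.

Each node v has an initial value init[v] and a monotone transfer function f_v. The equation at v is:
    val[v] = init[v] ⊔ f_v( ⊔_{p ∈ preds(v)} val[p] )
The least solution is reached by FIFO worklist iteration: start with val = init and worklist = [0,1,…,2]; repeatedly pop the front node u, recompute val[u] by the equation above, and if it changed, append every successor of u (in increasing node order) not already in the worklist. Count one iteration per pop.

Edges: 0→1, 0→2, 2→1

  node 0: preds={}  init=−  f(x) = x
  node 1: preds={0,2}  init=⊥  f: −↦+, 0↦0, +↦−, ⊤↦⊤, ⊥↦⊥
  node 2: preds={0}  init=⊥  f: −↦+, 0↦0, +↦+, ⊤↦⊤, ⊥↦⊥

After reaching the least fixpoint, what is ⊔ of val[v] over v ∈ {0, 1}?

Trace (4 dequeues):
  [1] u=0 | in ⊥ | out − | ==
  [2] u=1 | in − | out + | prev ⊥ | push {}
  [3] u=2 | in − | out + | prev ⊥ | push {1}
  [4] u=1 | in ⊤ | out ⊤ | prev + | push {}

Converged values:
  [0] −
  [1] ⊤
  [2] +

⊤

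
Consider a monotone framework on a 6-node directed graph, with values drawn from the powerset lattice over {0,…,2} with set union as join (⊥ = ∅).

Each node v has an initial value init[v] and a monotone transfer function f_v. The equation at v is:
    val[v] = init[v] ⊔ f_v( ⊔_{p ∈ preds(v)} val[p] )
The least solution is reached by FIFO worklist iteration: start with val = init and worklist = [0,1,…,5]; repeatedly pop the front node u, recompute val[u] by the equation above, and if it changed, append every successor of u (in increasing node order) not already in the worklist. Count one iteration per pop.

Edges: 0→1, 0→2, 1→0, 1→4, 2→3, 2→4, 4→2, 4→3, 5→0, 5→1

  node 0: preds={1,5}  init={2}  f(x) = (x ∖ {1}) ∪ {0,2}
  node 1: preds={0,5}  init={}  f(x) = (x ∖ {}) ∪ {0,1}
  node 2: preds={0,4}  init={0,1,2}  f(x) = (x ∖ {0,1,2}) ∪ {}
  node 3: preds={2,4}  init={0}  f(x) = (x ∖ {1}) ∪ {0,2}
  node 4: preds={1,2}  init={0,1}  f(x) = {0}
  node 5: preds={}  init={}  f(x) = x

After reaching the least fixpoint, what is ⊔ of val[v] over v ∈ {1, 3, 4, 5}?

{0,1,2}

Trace (7 dequeues):
  [1] u=0 | in {} | out {0,2} | prev {2} | push {}
  [2] u=1 | in {0,2} | out {0,1,2} | prev {} | push {0}
  [3] u=2 | in {0,1,2} | out {0,1,2} | ==
  [4] u=3 | in {0,1,2} | out {0,2} | prev {0} | push {}
  [5] u=4 | in {0,1,2} | out {0,1} | ==
  [6] u=5 | in {} | out {} | ==
  [7] u=0 | in {0,1,2} | out {0,2} | ==

Converged values:
  [0] {0,2}
  [1] {0,1,2}
  [2] {0,1,2}
  [3] {0,2}
  [4] {0,1}
  [5] {}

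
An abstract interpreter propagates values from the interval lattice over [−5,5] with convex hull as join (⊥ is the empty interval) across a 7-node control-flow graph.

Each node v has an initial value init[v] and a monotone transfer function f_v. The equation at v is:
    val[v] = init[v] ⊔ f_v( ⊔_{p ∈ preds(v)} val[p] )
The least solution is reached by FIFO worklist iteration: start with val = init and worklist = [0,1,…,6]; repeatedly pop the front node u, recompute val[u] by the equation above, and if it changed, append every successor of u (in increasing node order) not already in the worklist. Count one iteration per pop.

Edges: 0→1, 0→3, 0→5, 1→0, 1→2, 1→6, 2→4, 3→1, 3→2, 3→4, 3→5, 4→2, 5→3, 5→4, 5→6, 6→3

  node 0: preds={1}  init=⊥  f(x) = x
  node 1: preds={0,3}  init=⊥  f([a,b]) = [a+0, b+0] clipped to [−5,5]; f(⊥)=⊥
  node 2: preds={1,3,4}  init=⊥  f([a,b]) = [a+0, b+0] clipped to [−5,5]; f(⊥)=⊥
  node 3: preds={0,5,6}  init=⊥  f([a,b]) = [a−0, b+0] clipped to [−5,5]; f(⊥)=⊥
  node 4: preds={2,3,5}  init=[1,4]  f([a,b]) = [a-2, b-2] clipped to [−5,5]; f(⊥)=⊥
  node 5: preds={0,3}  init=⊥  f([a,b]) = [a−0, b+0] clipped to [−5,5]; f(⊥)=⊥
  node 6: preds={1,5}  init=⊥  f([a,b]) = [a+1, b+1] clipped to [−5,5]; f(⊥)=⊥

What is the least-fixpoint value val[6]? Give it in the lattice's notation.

Trace (13 dequeues):
  [1] u=0 | in ⊥ | out ⊥ | ==
  [2] u=1 | in ⊥ | out ⊥ | ==
  [3] u=2 | in [1,4] | out [1,4] | prev ⊥ | push {}
  [4] u=3 | in ⊥ | out ⊥ | ==
  [5] u=4 | in [1,4] | out [-1,4] | prev [1,4] | push {2}
  [6] u=5 | in ⊥ | out ⊥ | ==
  [7] u=6 | in ⊥ | out ⊥ | ==
  [8] u=2 | in [-1,4] | out [-1,4] | prev [1,4] | push {4}
  [9] u=4 | in [-1,4] | out [-3,4] | prev [-1,4] | push {2}
  [10] u=2 | in [-3,4] | out [-3,4] | prev [-1,4] | push {4}
  [11] u=4 | in [-3,4] | out [-5,4] | prev [-3,4] | push {2}
  [12] u=2 | in [-5,4] | out [-5,4] | prev [-3,4] | push {4}
  [13] u=4 | in [-5,4] | out [-5,4] | ==

Converged values:
  [0] ⊥
  [1] ⊥
  [2] [-5,4]
  [3] ⊥
  [4] [-5,4]
  [5] ⊥
  [6] ⊥

⊥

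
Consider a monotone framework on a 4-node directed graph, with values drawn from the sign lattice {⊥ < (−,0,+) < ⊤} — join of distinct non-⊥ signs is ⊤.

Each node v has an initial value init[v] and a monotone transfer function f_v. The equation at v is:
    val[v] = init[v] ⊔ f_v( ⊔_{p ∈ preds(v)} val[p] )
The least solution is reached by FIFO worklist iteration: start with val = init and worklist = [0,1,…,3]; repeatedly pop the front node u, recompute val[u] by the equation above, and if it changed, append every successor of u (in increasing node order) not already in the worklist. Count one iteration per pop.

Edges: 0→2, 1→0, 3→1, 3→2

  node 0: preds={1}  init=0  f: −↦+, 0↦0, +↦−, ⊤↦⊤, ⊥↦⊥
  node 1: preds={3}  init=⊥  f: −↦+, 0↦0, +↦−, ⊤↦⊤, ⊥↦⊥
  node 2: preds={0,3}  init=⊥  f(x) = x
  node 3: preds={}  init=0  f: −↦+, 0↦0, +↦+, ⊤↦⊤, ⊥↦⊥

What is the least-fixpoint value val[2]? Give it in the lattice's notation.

Iteration log — 5 steps:
  step 1. node 0  ⊔preds=⊥  new=0  stable
  step 2. node 1  ⊔preds=0  new=0  old=⊥  +wl: 0
  step 3. node 2  ⊔preds=0  new=0  old=⊥  +wl: 
  step 4. node 3  ⊔preds=⊥  new=0  stable
  step 5. node 0  ⊔preds=0  new=0  stable

Least fixpoint reached:
  node 0: 0
  node 1: 0
  node 2: 0
  node 3: 0

0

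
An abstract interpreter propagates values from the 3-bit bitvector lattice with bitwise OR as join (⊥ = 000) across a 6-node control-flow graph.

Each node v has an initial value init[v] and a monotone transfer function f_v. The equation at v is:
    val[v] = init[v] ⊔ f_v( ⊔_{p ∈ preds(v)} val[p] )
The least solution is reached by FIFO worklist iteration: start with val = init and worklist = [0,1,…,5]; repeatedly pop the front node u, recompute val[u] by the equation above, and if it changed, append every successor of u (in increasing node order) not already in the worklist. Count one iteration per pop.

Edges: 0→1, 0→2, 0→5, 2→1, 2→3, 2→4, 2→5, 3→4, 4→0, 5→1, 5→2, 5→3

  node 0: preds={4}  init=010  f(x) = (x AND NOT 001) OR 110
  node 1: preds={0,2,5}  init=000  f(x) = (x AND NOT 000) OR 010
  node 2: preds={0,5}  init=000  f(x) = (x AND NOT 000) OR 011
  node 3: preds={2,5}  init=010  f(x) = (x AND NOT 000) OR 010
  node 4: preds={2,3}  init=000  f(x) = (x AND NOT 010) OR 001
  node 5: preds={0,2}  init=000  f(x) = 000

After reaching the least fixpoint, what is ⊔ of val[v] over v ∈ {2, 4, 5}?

Iteration log — 8 steps:
  step 1. node 0  ⊔preds=000  new=110  old=010  +wl: 
  step 2. node 1  ⊔preds=110  new=110  old=000  +wl: 
  step 3. node 2  ⊔preds=110  new=111  old=000  +wl: 1
  step 4. node 3  ⊔preds=111  new=111  old=010  +wl: 
  step 5. node 4  ⊔preds=111  new=101  old=000  +wl: 0
  step 6. node 5  ⊔preds=111  new=000  stable
  step 7. node 1  ⊔preds=111  new=111  old=110  +wl: 
  step 8. node 0  ⊔preds=101  new=110  stable

Least fixpoint reached:
  node 0: 110
  node 1: 111
  node 2: 111
  node 3: 111
  node 4: 101
  node 5: 000

111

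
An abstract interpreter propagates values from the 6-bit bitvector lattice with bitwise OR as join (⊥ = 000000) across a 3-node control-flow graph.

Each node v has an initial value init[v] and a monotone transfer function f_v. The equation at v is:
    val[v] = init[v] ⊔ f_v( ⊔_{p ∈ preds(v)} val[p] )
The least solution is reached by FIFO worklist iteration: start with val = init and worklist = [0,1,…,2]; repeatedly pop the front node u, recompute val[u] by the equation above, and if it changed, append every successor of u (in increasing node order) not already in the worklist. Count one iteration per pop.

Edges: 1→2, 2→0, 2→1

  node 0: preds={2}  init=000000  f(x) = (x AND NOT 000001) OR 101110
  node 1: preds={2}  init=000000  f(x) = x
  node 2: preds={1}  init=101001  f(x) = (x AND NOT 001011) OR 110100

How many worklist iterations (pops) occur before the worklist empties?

6

Iteration log — 6 steps:
  step 1. node 0  ⊔preds=101001  new=101110  old=000000  +wl: 
  step 2. node 1  ⊔preds=101001  new=101001  old=000000  +wl: 
  step 3. node 2  ⊔preds=101001  new=111101  old=101001  +wl: 0,1
  step 4. node 0  ⊔preds=111101  new=111110  old=101110  +wl: 
  step 5. node 1  ⊔preds=111101  new=111101  old=101001  +wl: 2
  step 6. node 2  ⊔preds=111101  new=111101  stable

Least fixpoint reached:
  node 0: 111110
  node 1: 111101
  node 2: 111101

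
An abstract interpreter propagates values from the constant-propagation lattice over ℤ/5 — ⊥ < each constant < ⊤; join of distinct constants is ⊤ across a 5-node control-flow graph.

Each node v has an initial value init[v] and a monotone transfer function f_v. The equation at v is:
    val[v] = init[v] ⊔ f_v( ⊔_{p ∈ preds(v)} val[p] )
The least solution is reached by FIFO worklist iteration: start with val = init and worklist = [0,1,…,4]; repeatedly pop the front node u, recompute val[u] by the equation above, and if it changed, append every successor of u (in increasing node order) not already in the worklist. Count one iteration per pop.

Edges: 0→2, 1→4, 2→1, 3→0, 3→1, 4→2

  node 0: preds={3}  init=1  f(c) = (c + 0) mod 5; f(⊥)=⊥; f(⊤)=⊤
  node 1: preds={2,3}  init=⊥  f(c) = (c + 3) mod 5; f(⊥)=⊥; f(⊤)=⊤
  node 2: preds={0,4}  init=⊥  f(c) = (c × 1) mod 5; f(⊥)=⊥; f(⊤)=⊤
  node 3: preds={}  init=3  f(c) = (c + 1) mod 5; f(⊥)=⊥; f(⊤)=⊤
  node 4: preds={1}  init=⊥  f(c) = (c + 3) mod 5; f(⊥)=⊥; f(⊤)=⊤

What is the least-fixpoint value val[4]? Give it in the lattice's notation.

⊤

Worklist (9 pops):
  #1 pop 0: in=3 → ⊤ (was 1); enqueue []
  #2 pop 1: in=3 → 1 (was ⊥); enqueue []
  #3 pop 2: in=⊤ → ⊤ (was ⊥); enqueue [1]
  #4 pop 3: in=⊥ → 3 (no change)
  #5 pop 4: in=1 → 4 (was ⊥); enqueue [2]
  #6 pop 1: in=⊤ → ⊤ (was 1); enqueue [4]
  #7 pop 2: in=⊤ → ⊤ (no change)
  #8 pop 4: in=⊤ → ⊤ (was 4); enqueue [2]
  #9 pop 2: in=⊤ → ⊤ (no change)

Fixpoint:
  val[0] = ⊤
  val[1] = ⊤
  val[2] = ⊤
  val[3] = 3
  val[4] = ⊤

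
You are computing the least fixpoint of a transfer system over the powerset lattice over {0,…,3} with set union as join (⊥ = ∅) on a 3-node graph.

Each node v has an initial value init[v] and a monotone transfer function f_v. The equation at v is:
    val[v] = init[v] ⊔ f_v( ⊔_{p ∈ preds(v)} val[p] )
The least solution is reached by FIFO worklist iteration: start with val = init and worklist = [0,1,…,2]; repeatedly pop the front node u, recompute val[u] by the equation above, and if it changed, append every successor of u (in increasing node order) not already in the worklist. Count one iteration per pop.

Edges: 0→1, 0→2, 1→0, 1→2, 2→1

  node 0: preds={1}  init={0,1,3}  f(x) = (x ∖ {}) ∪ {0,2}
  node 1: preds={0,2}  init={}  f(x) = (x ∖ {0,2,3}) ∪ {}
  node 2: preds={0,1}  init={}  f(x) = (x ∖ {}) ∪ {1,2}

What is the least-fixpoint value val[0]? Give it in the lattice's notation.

{0,1,2,3}

Iteration log — 5 steps:
  step 1. node 0  ⊔preds={}  new={0,1,2,3}  old={0,1,3}  +wl: 
  step 2. node 1  ⊔preds={0,1,2,3}  new={1}  old={}  +wl: 0
  step 3. node 2  ⊔preds={0,1,2,3}  new={0,1,2,3}  old={}  +wl: 1
  step 4. node 0  ⊔preds={1}  new={0,1,2,3}  stable
  step 5. node 1  ⊔preds={0,1,2,3}  new={1}  stable

Least fixpoint reached:
  node 0: {0,1,2,3}
  node 1: {1}
  node 2: {0,1,2,3}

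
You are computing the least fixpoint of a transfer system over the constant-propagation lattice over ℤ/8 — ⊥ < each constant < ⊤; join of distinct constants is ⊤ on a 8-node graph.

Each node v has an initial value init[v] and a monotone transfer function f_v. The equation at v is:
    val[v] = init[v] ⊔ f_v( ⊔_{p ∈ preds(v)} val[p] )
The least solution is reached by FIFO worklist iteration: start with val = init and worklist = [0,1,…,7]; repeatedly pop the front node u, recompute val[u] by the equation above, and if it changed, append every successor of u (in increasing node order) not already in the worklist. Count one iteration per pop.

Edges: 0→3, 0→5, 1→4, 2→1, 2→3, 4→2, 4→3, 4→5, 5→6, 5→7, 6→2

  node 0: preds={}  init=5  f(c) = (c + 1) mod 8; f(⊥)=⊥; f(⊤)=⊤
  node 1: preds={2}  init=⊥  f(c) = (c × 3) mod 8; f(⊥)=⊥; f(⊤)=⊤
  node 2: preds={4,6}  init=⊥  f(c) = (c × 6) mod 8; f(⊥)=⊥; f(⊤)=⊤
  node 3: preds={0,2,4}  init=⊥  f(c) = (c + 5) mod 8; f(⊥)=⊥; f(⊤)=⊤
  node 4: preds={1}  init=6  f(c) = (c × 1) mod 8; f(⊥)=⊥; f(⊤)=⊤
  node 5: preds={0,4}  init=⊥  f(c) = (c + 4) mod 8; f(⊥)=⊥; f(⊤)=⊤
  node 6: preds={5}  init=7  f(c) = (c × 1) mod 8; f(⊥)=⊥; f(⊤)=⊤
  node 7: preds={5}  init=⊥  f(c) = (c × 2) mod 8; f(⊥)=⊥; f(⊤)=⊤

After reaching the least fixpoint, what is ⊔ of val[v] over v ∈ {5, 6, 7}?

⊤

Iteration log — 14 steps:
  step 1. node 0  ⊔preds=⊥  new=5  stable
  step 2. node 1  ⊔preds=⊥  new=⊥  stable
  step 3. node 2  ⊔preds=⊤  new=⊤  old=⊥  +wl: 1
  step 4. node 3  ⊔preds=⊤  new=⊤  old=⊥  +wl: 
  step 5. node 4  ⊔preds=⊥  new=6  stable
  step 6. node 5  ⊔preds=⊤  new=⊤  old=⊥  +wl: 
  step 7. node 6  ⊔preds=⊤  new=⊤  old=7  +wl: 2
  step 8. node 7  ⊔preds=⊤  new=⊤  old=⊥  +wl: 
  step 9. node 1  ⊔preds=⊤  new=⊤  old=⊥  +wl: 4
  step 10. node 2  ⊔preds=⊤  new=⊤  stable
  step 11. node 4  ⊔preds=⊤  new=⊤  old=6  +wl: 2,3,5
  step 12. node 2  ⊔preds=⊤  new=⊤  stable
  step 13. node 3  ⊔preds=⊤  new=⊤  stable
  step 14. node 5  ⊔preds=⊤  new=⊤  stable

Least fixpoint reached:
  node 0: 5
  node 1: ⊤
  node 2: ⊤
  node 3: ⊤
  node 4: ⊤
  node 5: ⊤
  node 6: ⊤
  node 7: ⊤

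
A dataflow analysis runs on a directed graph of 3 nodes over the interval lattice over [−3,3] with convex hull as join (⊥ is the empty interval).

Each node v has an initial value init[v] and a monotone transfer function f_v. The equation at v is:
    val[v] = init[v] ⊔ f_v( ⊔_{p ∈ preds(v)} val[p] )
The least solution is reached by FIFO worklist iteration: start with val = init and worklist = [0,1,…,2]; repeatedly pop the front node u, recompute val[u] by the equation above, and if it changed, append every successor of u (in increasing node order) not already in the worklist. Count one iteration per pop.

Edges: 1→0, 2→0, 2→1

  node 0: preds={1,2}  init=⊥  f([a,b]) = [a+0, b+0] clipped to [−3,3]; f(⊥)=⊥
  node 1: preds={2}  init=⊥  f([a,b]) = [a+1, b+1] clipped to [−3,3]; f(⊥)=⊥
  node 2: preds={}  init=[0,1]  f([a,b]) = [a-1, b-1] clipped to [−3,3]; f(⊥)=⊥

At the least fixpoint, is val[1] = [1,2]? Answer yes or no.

Worklist (4 pops):
  #1 pop 0: in=[0,1] → [0,1] (was ⊥); enqueue []
  #2 pop 1: in=[0,1] → [1,2] (was ⊥); enqueue [0]
  #3 pop 2: in=⊥ → [0,1] (no change)
  #4 pop 0: in=[0,2] → [0,2] (was [0,1]); enqueue []

Fixpoint:
  val[0] = [0,2]
  val[1] = [1,2]
  val[2] = [0,1]

yes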